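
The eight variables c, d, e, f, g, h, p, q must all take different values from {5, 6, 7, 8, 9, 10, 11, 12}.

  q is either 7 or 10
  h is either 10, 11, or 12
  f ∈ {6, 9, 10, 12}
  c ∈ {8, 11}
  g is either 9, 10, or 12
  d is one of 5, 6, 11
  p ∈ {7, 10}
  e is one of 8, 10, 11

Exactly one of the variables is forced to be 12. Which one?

Among the 8 variables, 5 fits only d (and all 8 values in {5, 6, 7, 8, 9, 10, 11, 12} must be used), so d = 5.
The 7 still-open variables draw from only 7 values {6, 7, 8, 9, 10, 11, 12}, so each is used; only f can be 6, hence f = 6.
The 6 still-open variables draw from only 6 values {7, 8, 9, 10, 11, 12}, so each is used; only g can be 9, hence g = 9.
The 5 still-open variables together cover exactly {7, 8, 10, 11, 12} — 5 values for 5 variables — and 12 appears only in h's list, so h = 12.

h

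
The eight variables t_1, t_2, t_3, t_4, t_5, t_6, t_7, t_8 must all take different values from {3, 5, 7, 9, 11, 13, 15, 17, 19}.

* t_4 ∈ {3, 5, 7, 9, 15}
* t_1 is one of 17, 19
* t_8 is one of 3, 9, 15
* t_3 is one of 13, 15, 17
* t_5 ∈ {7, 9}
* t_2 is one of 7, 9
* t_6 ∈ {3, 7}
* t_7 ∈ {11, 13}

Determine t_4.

The 2 variables t_2 and t_5 are confined to {7, 9}, which locks those values in; drop them from t_4, t_6, t_8.
t_6's domain is down to {3}, so t_6 = 3. Strike 3 from t_4, t_8.
That leaves t_8 = 15. So t_3, t_4 can't be 15.
So t_4 = 5.

5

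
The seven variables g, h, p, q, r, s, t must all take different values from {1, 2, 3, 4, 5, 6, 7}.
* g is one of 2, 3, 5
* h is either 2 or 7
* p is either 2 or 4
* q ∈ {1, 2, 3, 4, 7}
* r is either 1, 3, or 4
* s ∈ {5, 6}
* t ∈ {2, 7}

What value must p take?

Among the 7 variables, 6 fits only s (and all 7 values in {1, 2, 3, 4, 5, 6, 7} must be used), so s = 6.
The 6 still-open variables together cover exactly {1, 2, 3, 4, 5, 7} — 6 values for 6 variables — and 5 appears only in g's list, so g = 5.
The 2 variables h and t are confined to {2, 7}, which locks those values in; drop them from p, q.
So p = 4.

4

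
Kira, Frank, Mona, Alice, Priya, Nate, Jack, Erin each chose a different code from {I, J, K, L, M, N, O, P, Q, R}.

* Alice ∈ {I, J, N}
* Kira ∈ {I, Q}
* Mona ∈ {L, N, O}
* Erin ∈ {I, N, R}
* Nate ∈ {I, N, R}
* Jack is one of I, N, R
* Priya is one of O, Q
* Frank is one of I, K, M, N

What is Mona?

L

Nate, Jack, Erin share exactly the 3 values {I, N, R}; by pigeonhole those values go to them, so strike I, N, R from Kira, Frank, Mona, Alice.
Kira must be Q (only option left). So Priya can't be Q.
Alice has just one choice, so Alice = J.
Priya has just one choice, so Priya = O. So Mona can't be O.
So Mona = L.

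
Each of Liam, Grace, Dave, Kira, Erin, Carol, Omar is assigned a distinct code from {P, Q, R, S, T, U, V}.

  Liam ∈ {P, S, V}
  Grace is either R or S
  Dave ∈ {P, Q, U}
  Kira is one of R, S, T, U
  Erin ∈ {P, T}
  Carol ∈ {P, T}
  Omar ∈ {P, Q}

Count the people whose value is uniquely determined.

3

The 7 variables together cover exactly {P, Q, R, S, T, U, V} — 7 values for 7 variables — and V appears only in Liam's list, so Liam = V.
Erin and Carol between them cover only {P, T} — a naked pair. Remove those values from Dave, Kira, Omar.
Omar's domain is down to {Q}, so Omar = Q. Remove Q from Dave.
Dave's domain is down to {U}, so Dave = U. Eliminate U elsewhere: Kira.
Determined: Liam=V, Dave=U, Omar=Q. The other people each still have more than one consistent value. That makes 3.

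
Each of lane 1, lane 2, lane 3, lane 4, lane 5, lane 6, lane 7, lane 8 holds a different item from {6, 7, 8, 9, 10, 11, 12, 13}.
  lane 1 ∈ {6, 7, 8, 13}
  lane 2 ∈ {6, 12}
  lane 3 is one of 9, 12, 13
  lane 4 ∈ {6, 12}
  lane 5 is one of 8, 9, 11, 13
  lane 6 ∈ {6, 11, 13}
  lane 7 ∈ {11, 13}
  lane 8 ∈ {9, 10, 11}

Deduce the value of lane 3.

The 8 variables together cover exactly {6, 7, 8, 9, 10, 11, 12, 13} — 8 values for 8 variables — and 7 appears only in lane 1's list, so lane 1 = 7.
The 7 still-open variables together cover exactly {6, 8, 9, 10, 11, 12, 13} — 7 values for 7 variables — and 8 appears only in lane 5's list, so lane 5 = 8.
Among the 6 still-open variables, 10 fits only lane 8 (and all 6 values in {6, 9, 10, 11, 12, 13} must be used), so lane 8 = 10.
The 5 still-open variables draw from only 5 values {6, 9, 11, 12, 13}, so each is used; only lane 3 can be 9, hence lane 3 = 9.

9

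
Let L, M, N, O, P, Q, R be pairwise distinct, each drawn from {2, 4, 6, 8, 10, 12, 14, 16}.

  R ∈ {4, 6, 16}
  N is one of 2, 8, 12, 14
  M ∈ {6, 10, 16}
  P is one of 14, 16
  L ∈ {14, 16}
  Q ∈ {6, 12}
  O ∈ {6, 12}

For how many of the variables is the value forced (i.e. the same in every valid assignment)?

2

L and P share exactly the 2 values {14, 16}; by pigeonhole those values go to them, so strike 14, 16 from M, N, R.
O and Q between them cover only {6, 12} — a naked pair. Remove those values from M, N, R.
That leaves M = 10.
R has just one choice, so R = 4.
Determined: M=10, R=4. The other variables each still have more than one consistent value. That makes 2.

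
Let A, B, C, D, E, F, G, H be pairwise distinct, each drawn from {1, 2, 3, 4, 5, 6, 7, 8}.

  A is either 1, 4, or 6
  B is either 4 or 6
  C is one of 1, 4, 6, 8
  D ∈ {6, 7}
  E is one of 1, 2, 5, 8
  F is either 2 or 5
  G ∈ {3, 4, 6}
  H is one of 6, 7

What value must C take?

8

The 8 variables draw from only 8 values {1, 2, 3, 4, 5, 6, 7, 8}, so each is used; only G can be 3, hence G = 3.
The 2 variables D and H are confined to {6, 7}, which locks those values in; drop them from A, B, C.
B has just one choice, so B = 4. Remove 4 from A, C.
A must be 1 (only option left). Remove 1 from C, E.
So C = 8.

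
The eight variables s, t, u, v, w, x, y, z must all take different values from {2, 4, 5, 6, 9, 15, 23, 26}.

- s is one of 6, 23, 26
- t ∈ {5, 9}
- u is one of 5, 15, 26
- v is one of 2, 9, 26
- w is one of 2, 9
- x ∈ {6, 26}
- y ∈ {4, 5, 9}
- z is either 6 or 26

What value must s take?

23

The 8 variables draw from only 8 values {2, 4, 5, 6, 9, 15, 23, 26}, so each is used; only y can be 4, hence y = 4.
The 7 still-open variables draw from only 7 values {2, 5, 6, 9, 15, 23, 26}, so each is used; only u can be 15, hence u = 15.
The 6 still-open variables together cover exactly {2, 5, 6, 9, 23, 26} — 6 values for 6 variables — and 5 appears only in t's list, so t = 5.
The 5 still-open variables draw from only 5 values {2, 6, 9, 23, 26}, so each is used; only s can be 23, hence s = 23.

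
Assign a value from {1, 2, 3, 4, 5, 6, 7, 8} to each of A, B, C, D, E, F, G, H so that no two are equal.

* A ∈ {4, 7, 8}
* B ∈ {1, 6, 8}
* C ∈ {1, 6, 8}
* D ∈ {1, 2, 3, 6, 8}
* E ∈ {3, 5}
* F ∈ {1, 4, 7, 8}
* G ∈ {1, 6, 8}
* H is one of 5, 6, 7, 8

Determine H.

Among the 8 variables, 2 fits only D (and all 8 values in {1, 2, 3, 4, 5, 6, 7, 8} must be used), so D = 2.
Among the 7 still-open variables, 3 fits only E (and all 7 values in {1, 3, 4, 5, 6, 7, 8} must be used), so E = 3.
The 6 still-open variables draw from only 6 values {1, 4, 5, 6, 7, 8}, so each is used; only H can be 5, hence H = 5.

5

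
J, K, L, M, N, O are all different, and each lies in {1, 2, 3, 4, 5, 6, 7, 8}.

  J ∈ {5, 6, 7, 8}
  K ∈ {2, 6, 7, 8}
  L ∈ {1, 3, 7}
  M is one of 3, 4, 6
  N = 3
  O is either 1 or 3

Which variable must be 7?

L

N's domain is down to {3}, so N = 3. Eliminate 3 elsewhere: L, M, O.
O has just one choice, so O = 1. Strike 1 from L.
So 7 goes to L.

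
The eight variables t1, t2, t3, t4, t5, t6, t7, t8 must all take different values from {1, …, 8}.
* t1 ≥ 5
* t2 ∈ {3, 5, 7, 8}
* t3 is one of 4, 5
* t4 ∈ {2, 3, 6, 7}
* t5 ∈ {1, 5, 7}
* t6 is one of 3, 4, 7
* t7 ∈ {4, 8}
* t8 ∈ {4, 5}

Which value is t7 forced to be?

8

The 8 variables together cover exactly {1, 2, 3, 4, 5, 6, 7, 8} — 8 values for 8 variables — and 1 appears only in t5's list, so t5 = 1.
The 7 still-open variables draw from only 7 values {2, 3, 4, 5, 6, 7, 8}, so each is used; only t4 can be 2, hence t4 = 2.
The 6 still-open variables together cover exactly {3, 4, 5, 6, 7, 8} — 6 values for 6 variables — and 6 appears only in t1's list, so t1 = 6.
t3 and t8 between them cover only {4, 5} — a naked pair. Remove those values from t2, t6, t7.
So t7 = 8.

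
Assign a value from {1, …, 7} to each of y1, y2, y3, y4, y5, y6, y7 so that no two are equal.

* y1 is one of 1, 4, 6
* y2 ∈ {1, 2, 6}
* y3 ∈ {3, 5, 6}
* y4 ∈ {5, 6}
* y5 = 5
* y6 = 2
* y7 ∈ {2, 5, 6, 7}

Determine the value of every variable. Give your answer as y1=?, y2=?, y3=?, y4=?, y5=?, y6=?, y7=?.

y1=4, y2=1, y3=3, y4=6, y5=5, y6=2, y7=7

y5's domain is down to {5}, so y5 = 5. Strike 5 from y3, y4, y7.
y6 has just one choice, so y6 = 2. Strike 2 from y2, y7.
y4 must be 6 (only option left). So y1, y2, y3, y7 can't be 6.
That leaves y7 = 7.
That leaves y2 = 1. So y1 can't be 1.
That leaves y3 = 3.
y1 has just one choice, so y1 = 4.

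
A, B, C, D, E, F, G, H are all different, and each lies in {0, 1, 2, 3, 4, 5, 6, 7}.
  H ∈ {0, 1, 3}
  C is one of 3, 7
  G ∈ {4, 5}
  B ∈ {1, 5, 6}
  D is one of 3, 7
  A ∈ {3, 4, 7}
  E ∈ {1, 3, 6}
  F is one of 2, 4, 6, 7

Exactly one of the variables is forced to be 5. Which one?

G

The 8 variables draw from only 8 values {0, 1, 2, 3, 4, 5, 6, 7}, so each is used; only H can be 0, hence H = 0.
The 7 still-open variables draw from only 7 values {1, 2, 3, 4, 5, 6, 7}, so each is used; only F can be 2, hence F = 2.
The 2 variables C and D are confined to {3, 7}, which locks those values in; drop them from A, E.
A must be 4 (only option left). Eliminate 4 elsewhere: G.
So 5 goes to G.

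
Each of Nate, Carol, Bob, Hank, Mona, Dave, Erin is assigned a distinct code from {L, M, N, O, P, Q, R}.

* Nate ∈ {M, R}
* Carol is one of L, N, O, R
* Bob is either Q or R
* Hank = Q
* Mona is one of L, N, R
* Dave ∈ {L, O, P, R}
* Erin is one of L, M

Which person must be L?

Erin

Hank must be Q (only option left). Eliminate Q elsewhere: Bob.
Bob must be R (only option left). Strike R from Nate, Carol, Mona, Dave.
That leaves Nate = M. Remove M from Erin.
So L goes to Erin.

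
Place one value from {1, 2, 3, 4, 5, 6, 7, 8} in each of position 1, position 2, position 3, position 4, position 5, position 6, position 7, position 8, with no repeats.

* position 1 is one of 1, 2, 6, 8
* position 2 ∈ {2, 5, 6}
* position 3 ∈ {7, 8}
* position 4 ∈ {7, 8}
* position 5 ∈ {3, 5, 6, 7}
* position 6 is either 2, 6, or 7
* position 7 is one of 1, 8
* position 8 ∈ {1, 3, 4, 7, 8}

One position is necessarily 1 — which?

Among the 8 variables, 4 fits only position 8 (and all 8 values in {1, 2, 3, 4, 5, 6, 7, 8} must be used), so position 8 = 4.
Among the 7 still-open variables, 3 fits only position 5 (and all 7 values in {1, 2, 3, 5, 6, 7, 8} must be used), so position 5 = 3.
The 6 still-open variables draw from only 6 values {1, 2, 5, 6, 7, 8}, so each is used; only position 2 can be 5, hence position 2 = 5.
position 3 and position 4 between them cover only {7, 8} — a naked pair. Remove those values from position 1, position 6, position 7.
So 1 goes to position 7.

position 7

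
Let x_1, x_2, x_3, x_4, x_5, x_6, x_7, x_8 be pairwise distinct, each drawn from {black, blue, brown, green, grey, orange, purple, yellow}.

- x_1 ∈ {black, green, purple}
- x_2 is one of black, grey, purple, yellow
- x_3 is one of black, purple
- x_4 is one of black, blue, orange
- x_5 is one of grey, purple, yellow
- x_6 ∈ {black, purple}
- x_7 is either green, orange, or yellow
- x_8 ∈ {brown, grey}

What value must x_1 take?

green

Among the 8 variables, blue fits only x_4 (and all 8 values in {black, blue, brown, green, grey, orange, purple, yellow} must be used), so x_4 = blue.
The 7 still-open variables together cover exactly {black, brown, green, grey, orange, purple, yellow} — 7 values for 7 variables — and brown appears only in x_8's list, so x_8 = brown.
The 6 still-open variables draw from only 6 values {black, green, grey, orange, purple, yellow}, so each is used; only x_7 can be orange, hence x_7 = orange.
The 5 still-open variables together cover exactly {black, green, grey, purple, yellow} — 5 values for 5 variables — and green appears only in x_1's list, so x_1 = green.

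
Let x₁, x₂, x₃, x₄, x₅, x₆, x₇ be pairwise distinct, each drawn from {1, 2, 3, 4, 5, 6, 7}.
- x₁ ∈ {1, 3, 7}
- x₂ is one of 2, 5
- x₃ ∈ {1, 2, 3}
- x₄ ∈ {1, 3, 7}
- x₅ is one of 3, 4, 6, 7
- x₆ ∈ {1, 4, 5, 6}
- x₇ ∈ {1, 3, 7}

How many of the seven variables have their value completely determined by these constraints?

The 3 variables x₁, x₄, x₇ are confined to {1, 3, 7}, which locks those values in; drop them from x₃, x₅, x₆.
x₃ must be 2 (only option left). Strike 2 from x₂.
x₂'s domain is down to {5}, so x₂ = 5. Eliminate 5 elsewhere: x₆.
Determined: x₂=5, x₃=2. The other variables each still have more than one consistent value. That makes 2.

2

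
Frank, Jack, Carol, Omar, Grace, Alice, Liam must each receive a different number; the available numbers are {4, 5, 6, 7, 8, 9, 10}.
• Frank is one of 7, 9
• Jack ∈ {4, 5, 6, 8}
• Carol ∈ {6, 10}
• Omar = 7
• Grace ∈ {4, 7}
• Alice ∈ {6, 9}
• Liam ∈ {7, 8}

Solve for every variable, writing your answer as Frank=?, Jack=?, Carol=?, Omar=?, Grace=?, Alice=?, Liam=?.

Omar has just one choice, so Omar = 7. Strike 7 from Frank, Grace, Liam.
Grace must be 4 (only option left). So Jack can't be 4.
Liam's domain is down to {8}, so Liam = 8. Remove 8 from Jack.
Frank has just one choice, so Frank = 9. Remove 9 from Alice.
Alice must be 6 (only option left). Eliminate 6 elsewhere: Jack, Carol.
Jack has just one choice, so Jack = 5.
Carol's domain is down to {10}, so Carol = 10.

Frank=9, Jack=5, Carol=10, Omar=7, Grace=4, Alice=6, Liam=8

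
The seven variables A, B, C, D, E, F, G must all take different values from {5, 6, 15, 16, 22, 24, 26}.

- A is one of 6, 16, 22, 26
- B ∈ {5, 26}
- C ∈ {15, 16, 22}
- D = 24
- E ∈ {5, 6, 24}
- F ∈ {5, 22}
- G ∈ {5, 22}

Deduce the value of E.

D must be 24 (only option left). Remove 24 from E.
The 6 still-open variables together cover exactly {5, 6, 15, 16, 22, 26} — 6 values for 6 variables — and 15 appears only in C's list, so C = 15.
The 5 still-open variables together cover exactly {5, 6, 16, 22, 26} — 5 values for 5 variables — and 16 appears only in A's list, so A = 16.
The 4 still-open variables together cover exactly {5, 6, 22, 26} — 4 values for 4 variables — and 6 appears only in E's list, so E = 6.

6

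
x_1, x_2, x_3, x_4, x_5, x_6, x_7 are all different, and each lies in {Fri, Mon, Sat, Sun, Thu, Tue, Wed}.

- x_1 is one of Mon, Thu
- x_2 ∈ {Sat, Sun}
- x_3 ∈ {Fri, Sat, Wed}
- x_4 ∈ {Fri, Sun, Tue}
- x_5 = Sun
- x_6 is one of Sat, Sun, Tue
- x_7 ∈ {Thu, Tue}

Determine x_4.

x_5 has just one choice, so x_5 = Sun. Strike Sun from x_2, x_4, x_6.
x_2's domain is down to {Sat}, so x_2 = Sat. Remove Sat from x_3, x_6.
x_6's domain is down to {Tue}, so x_6 = Tue. So x_4, x_7 can't be Tue.
So x_4 = Fri.

Fri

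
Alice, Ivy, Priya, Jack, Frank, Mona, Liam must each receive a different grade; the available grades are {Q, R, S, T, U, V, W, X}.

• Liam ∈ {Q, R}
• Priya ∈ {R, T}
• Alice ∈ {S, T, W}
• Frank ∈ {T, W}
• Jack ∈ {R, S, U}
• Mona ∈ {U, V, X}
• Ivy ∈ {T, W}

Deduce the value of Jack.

U

The 2 variables Ivy and Frank are confined to {T, W}, which locks those values in; drop them from Alice, Priya.
Alice must be S (only option left). Strike S from Jack.
Priya's domain is down to {R}, so Priya = R. So Jack, Liam can't be R.
So Jack = U.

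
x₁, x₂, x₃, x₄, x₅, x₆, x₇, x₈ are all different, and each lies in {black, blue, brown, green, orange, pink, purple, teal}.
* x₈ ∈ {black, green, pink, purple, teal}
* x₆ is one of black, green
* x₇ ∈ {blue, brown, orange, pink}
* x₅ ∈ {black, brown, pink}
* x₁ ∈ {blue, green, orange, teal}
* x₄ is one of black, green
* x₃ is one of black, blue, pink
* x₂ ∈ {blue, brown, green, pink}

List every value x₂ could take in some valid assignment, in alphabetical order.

blue, brown, pink

Among the 8 variables, purple fits only x₈ (and all 8 values in {black, blue, brown, green, orange, pink, purple, teal} must be used), so x₈ = purple.
The 7 still-open variables draw from only 7 values {black, blue, brown, green, orange, pink, teal}, so each is used; only x₁ can be teal, hence x₁ = teal.
The 6 still-open variables together cover exactly {black, blue, brown, green, orange, pink} — 6 values for 6 variables — and orange appears only in x₇'s list, so x₇ = orange.
The 2 variables x₄ and x₆ are confined to {black, green}, which locks those values in; drop them from x₂, x₃, x₅.
No further eliminations apply; x₂ can still be any of blue, brown, pink.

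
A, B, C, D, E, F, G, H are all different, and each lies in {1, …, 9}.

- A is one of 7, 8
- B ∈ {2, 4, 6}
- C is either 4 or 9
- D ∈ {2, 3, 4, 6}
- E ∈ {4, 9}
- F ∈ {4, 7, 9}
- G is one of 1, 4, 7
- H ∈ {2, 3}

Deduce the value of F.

7

The 8 variables draw from only 8 values {1, 2, 3, 4, 6, 7, 8, 9}, so each is used; only G can be 1, hence G = 1.
Among the 7 still-open variables, 8 fits only A (and all 7 values in {2, 3, 4, 6, 7, 8, 9} must be used), so A = 8.
The 6 still-open variables together cover exactly {2, 3, 4, 6, 7, 9} — 6 values for 6 variables — and 7 appears only in F's list, so F = 7.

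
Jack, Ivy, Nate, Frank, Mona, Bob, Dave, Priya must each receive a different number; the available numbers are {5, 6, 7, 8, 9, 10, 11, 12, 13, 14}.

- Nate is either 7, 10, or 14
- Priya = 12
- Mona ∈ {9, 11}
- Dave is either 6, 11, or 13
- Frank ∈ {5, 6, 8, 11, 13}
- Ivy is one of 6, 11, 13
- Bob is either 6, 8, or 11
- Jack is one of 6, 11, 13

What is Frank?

5

Priya's domain is down to {12}, so Priya = 12.
Jack, Ivy, Dave share exactly the 3 values {6, 11, 13}; by pigeonhole those values go to them, so strike 6, 11, 13 from Frank, Mona, Bob.
Mona's domain is down to {9}, so Mona = 9.
Bob's domain is down to {8}, so Bob = 8. Strike 8 from Frank.
So Frank = 5.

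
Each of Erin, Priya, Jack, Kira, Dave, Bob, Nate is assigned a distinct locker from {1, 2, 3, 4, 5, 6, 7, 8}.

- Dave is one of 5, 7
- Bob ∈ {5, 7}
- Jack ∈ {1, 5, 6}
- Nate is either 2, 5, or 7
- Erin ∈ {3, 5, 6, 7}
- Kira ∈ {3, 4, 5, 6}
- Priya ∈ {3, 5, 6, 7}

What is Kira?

The 7 variables together cover exactly {1, 2, 3, 4, 5, 6, 7} — 7 values for 7 variables — and 1 appears only in Jack's list, so Jack = 1.
The 6 still-open variables draw from only 6 values {2, 3, 4, 5, 6, 7}, so each is used; only Nate can be 2, hence Nate = 2.
The 5 still-open variables together cover exactly {3, 4, 5, 6, 7} — 5 values for 5 variables — and 4 appears only in Kira's list, so Kira = 4.

4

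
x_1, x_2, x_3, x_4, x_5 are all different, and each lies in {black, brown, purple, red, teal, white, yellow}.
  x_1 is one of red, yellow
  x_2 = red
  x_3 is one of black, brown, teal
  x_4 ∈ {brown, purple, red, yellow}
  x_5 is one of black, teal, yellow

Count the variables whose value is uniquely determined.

x_2's domain is down to {red}, so x_2 = red. Strike red from x_1, x_4.
That leaves x_1 = yellow. Strike yellow from x_4, x_5.
Determined: x_1=yellow, x_2=red. The other variables each still have more than one consistent value. That makes 2.

2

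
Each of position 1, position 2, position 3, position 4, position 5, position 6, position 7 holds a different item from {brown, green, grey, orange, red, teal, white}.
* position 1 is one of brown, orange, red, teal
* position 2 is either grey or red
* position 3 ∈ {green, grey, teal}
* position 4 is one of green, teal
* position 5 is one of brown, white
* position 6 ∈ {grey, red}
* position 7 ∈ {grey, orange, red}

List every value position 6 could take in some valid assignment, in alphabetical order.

grey, red

Among the 7 variables, white fits only position 5 (and all 7 values in {brown, green, grey, orange, red, teal, white} must be used), so position 5 = white.
The 6 still-open variables together cover exactly {brown, green, grey, orange, red, teal} — 6 values for 6 variables — and brown appears only in position 1's list, so position 1 = brown.
The 5 still-open variables together cover exactly {green, grey, orange, red, teal} — 5 values for 5 variables — and orange appears only in position 7's list, so position 7 = orange.
position 2 and position 6 between them cover only {grey, red} — a naked pair. Remove those values from position 3.
No further eliminations apply; position 6 can still be any of grey, red.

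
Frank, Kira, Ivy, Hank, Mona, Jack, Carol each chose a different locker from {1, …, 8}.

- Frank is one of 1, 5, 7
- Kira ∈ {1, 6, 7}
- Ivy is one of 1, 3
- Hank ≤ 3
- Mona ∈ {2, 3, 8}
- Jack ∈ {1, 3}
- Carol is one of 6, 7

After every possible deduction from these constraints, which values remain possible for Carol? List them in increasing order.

The 7 variables draw from only 7 values {1, 2, 3, 5, 6, 7, 8}, so each is used; only Frank can be 5, hence Frank = 5.
The 6 still-open variables together cover exactly {1, 2, 3, 6, 7, 8} — 6 values for 6 variables — and 8 appears only in Mona's list, so Mona = 8.
Among the 5 still-open variables, 2 fits only Hank (and all 5 values in {1, 2, 3, 6, 7} must be used), so Hank = 2.
Ivy and Jack between them cover only {1, 3} — a naked pair. Remove those values from Kira.
No further eliminations apply; Carol can still be any of 6, 7.

6, 7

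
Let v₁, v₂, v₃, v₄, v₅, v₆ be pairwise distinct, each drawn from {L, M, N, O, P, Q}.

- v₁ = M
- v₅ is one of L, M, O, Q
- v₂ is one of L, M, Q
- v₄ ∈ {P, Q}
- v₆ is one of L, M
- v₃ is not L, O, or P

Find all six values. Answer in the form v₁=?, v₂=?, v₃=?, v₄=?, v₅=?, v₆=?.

v₁=M, v₂=Q, v₃=N, v₄=P, v₅=O, v₆=L

v₁ has just one choice, so v₁ = M. So v₂, v₃, v₅, v₆ can't be M.
v₆ must be L (only option left). Remove L from v₂, v₅.
v₂ has just one choice, so v₂ = Q. Strike Q from v₃, v₄, v₅.
v₃'s domain is down to {N}, so v₃ = N.
v₄'s domain is down to {P}, so v₄ = P.
That leaves v₅ = O.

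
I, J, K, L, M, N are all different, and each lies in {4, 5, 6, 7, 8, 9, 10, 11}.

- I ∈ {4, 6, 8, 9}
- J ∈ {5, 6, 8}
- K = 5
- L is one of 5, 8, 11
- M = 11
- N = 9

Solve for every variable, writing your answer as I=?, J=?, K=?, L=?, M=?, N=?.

I=4, J=6, K=5, L=8, M=11, N=9

K's domain is down to {5}, so K = 5. Remove 5 from J, L.
That leaves M = 11. Eliminate 11 elsewhere: L.
N must be 9 (only option left). So I can't be 9.
L has just one choice, so L = 8. Eliminate 8 elsewhere: I, J.
J must be 6 (only option left). Remove 6 from I.
I must be 4 (only option left).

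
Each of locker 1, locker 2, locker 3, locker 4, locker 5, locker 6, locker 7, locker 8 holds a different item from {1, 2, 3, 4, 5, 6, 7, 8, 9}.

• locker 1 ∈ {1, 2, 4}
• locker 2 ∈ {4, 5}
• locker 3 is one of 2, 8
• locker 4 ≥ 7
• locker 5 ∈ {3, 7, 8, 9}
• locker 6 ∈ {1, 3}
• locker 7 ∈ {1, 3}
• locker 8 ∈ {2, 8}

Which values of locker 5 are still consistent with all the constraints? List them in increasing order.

7, 9

The 8 variables together cover exactly {1, 2, 3, 4, 5, 7, 8, 9} — 8 values for 8 variables — and 5 appears only in locker 2's list, so locker 2 = 5.
The 7 still-open variables together cover exactly {1, 2, 3, 4, 7, 8, 9} — 7 values for 7 variables — and 4 appears only in locker 1's list, so locker 1 = 4.
locker 3 and locker 8 share exactly the 2 values {2, 8}; by pigeonhole those values go to them, so strike 2, 8 from locker 4, locker 5.
locker 6 and locker 7 share exactly the 2 values {1, 3}; by pigeonhole those values go to them, so strike 1, 3 from locker 5.
No further eliminations apply; locker 5 can still be any of 7, 9.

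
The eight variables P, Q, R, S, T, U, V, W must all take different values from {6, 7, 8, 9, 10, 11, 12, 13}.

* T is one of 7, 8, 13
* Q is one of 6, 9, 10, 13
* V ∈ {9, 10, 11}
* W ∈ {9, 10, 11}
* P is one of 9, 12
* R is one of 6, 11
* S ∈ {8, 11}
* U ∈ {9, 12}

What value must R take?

6

The 8 variables together cover exactly {6, 7, 8, 9, 10, 11, 12, 13} — 8 values for 8 variables — and 7 appears only in T's list, so T = 7.
Among the 7 still-open variables, 8 fits only S (and all 7 values in {6, 8, 9, 10, 11, 12, 13} must be used), so S = 8.
The 6 still-open variables together cover exactly {6, 9, 10, 11, 12, 13} — 6 values for 6 variables — and 13 appears only in Q's list, so Q = 13.
The 5 still-open variables together cover exactly {6, 9, 10, 11, 12} — 5 values for 5 variables — and 6 appears only in R's list, so R = 6.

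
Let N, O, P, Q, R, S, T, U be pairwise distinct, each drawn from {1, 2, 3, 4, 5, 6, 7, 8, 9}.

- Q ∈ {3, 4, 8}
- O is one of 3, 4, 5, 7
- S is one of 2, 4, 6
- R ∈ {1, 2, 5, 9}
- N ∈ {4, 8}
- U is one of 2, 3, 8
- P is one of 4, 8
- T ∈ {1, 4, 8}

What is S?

The 2 variables N and P are confined to {4, 8}, which locks those values in; drop them from O, Q, S, T, U.
That leaves Q = 3. So O, U can't be 3.
That leaves T = 1. So R can't be 1.
U's domain is down to {2}, so U = 2. Eliminate 2 elsewhere: R, S.
So S = 6.

6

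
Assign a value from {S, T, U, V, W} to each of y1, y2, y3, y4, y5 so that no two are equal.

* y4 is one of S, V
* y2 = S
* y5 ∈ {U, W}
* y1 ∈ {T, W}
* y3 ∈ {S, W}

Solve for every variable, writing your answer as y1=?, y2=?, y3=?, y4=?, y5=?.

y2 must be S (only option left). Remove S from y3, y4.
y3 must be W (only option left). Eliminate W elsewhere: y1, y5.
y4 must be V (only option left).
y5 has just one choice, so y5 = U.
y1 has just one choice, so y1 = T.

y1=T, y2=S, y3=W, y4=V, y5=U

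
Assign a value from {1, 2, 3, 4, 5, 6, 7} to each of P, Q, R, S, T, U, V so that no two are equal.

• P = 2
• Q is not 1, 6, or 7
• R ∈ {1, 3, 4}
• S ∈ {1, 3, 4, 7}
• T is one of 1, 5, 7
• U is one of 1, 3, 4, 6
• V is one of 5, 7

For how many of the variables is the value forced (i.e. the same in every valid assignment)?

P must be 2 (only option left). Remove 2 from Q.
Among the 6 still-open variables, 6 fits only U (and all 6 values in {1, 3, 4, 5, 6, 7} must be used), so U = 6.
Determined: P=2, U=6. The other variables each still have more than one consistent value. That makes 2.

2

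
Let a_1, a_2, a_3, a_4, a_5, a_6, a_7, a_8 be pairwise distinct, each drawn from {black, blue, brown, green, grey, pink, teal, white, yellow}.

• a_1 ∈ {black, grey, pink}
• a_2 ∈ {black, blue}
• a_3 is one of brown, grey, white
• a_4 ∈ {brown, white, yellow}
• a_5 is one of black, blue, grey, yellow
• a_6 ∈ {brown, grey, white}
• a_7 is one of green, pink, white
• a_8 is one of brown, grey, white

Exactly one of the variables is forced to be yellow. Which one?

Among the 8 variables, green fits only a_7 (and all 8 values in {black, blue, brown, green, grey, pink, white, yellow} must be used), so a_7 = green.
The 7 still-open variables draw from only 7 values {black, blue, brown, grey, pink, white, yellow}, so each is used; only a_1 can be pink, hence a_1 = pink.
a_3, a_6, a_8 between them cover only {brown, grey, white} — a naked triple. Remove those values from a_4, a_5.
So yellow goes to a_4.

a_4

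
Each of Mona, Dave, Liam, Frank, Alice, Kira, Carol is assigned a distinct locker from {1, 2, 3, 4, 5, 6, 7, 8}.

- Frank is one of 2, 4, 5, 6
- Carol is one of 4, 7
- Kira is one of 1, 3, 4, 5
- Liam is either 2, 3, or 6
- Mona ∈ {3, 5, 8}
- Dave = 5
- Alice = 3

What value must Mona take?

8

Dave must be 5 (only option left). Strike 5 from Mona, Frank, Kira.
Alice must be 3 (only option left). Eliminate 3 elsewhere: Mona, Liam, Kira.
So Mona = 8.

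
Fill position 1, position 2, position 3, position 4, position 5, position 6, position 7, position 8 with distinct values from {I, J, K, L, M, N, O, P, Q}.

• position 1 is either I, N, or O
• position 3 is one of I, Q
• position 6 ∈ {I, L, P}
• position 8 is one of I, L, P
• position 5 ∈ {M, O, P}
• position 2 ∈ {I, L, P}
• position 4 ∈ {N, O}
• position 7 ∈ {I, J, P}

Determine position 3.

The 8 variables draw from only 8 values {I, J, L, M, N, O, P, Q}, so each is used; only position 7 can be J, hence position 7 = J.
The 7 still-open variables draw from only 7 values {I, L, M, N, O, P, Q}, so each is used; only position 5 can be M, hence position 5 = M.
Among the 6 still-open variables, Q fits only position 3 (and all 6 values in {I, L, N, O, P, Q} must be used), so position 3 = Q.

Q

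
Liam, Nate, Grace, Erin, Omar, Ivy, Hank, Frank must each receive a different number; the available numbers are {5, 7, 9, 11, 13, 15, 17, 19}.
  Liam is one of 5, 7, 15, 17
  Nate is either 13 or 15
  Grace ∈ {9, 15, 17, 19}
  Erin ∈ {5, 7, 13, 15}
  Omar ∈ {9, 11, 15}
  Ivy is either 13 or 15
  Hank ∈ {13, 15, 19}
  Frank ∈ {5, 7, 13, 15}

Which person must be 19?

Hank

The 8 variables draw from only 8 values {5, 7, 9, 11, 13, 15, 17, 19}, so each is used; only Omar can be 11, hence Omar = 11.
The 7 still-open variables draw from only 7 values {5, 7, 9, 13, 15, 17, 19}, so each is used; only Grace can be 9, hence Grace = 9.
The 6 still-open variables together cover exactly {5, 7, 13, 15, 17, 19} — 6 values for 6 variables — and 17 appears only in Liam's list, so Liam = 17.
The 5 still-open variables together cover exactly {5, 7, 13, 15, 19} — 5 values for 5 variables — and 19 appears only in Hank's list, so Hank = 19.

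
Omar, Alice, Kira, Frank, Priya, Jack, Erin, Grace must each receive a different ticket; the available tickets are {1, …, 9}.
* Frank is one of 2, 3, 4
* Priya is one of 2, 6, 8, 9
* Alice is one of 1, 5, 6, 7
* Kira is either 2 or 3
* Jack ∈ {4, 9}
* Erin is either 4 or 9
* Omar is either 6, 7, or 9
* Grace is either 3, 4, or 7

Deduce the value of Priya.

8

Jack and Erin share exactly the 2 values {4, 9}; by pigeonhole those values go to them, so strike 4, 9 from Omar, Frank, Priya, Grace.
Kira and Frank share exactly the 2 values {2, 3}; by pigeonhole those values go to them, so strike 2, 3 from Priya, Grace.
Grace's domain is down to {7}, so Grace = 7. So Omar, Alice can't be 7.
Omar's domain is down to {6}, so Omar = 6. So Alice, Priya can't be 6.
So Priya = 8.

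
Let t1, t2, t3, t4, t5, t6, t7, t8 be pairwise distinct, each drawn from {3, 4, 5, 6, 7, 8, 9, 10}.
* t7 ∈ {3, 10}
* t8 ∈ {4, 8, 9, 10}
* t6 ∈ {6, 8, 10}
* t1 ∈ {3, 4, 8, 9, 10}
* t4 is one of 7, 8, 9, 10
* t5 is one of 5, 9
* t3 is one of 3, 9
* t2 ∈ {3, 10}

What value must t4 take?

7

Among the 8 variables, 5 fits only t5 (and all 8 values in {3, 4, 5, 6, 7, 8, 9, 10} must be used), so t5 = 5.
Among the 7 still-open variables, 6 fits only t6 (and all 7 values in {3, 4, 6, 7, 8, 9, 10} must be used), so t6 = 6.
Among the 6 still-open variables, 7 fits only t4 (and all 6 values in {3, 4, 7, 8, 9, 10} must be used), so t4 = 7.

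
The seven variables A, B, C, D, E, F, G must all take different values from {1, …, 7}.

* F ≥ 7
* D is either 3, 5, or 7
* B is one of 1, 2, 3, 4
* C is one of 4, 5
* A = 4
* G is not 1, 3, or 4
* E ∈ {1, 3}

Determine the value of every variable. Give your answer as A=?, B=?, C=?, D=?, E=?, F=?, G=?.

A must be 4 (only option left). Strike 4 from B, C.
C's domain is down to {5}, so C = 5. Strike 5 from D, G.
F's domain is down to {7}, so F = 7. Remove 7 from D, G.
D has just one choice, so D = 3. Remove 3 from B, E.
E must be 1 (only option left). So B can't be 1.
B must be 2 (only option left). Remove 2 from G.
That leaves G = 6.

A=4, B=2, C=5, D=3, E=1, F=7, G=6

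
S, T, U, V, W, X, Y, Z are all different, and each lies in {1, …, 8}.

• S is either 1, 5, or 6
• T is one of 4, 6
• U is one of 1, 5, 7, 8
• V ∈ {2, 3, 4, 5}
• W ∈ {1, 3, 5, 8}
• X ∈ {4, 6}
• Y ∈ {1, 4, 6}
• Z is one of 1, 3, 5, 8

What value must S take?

The 8 variables draw from only 8 values {1, 2, 3, 4, 5, 6, 7, 8}, so each is used; only V can be 2, hence V = 2.
Among the 7 still-open variables, 7 fits only U (and all 7 values in {1, 3, 4, 5, 6, 7, 8} must be used), so U = 7.
T and X share exactly the 2 values {4, 6}; by pigeonhole those values go to them, so strike 4, 6 from S, Y.
That leaves Y = 1. Strike 1 from S, W, Z.
So S = 5.

5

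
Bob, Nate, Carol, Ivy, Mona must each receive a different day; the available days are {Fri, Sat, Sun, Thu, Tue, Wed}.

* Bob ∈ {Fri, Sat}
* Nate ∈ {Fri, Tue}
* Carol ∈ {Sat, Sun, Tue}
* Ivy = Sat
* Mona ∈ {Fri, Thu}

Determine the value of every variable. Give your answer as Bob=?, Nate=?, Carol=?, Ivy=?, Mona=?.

Ivy has just one choice, so Ivy = Sat. Strike Sat from Bob, Carol.
Bob must be Fri (only option left). Remove Fri from Nate, Mona.
Nate has just one choice, so Nate = Tue. Strike Tue from Carol.
That leaves Carol = Sun.
Mona's domain is down to {Thu}, so Mona = Thu.

Bob=Fri, Nate=Tue, Carol=Sun, Ivy=Sat, Mona=Thu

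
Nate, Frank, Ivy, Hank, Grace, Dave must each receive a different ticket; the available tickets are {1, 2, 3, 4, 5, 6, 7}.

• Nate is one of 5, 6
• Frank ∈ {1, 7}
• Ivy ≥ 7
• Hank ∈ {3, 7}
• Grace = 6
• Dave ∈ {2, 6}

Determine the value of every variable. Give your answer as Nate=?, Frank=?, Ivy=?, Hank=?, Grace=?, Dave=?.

Ivy has just one choice, so Ivy = 7. Eliminate 7 elsewhere: Frank, Hank.
Hank must be 3 (only option left).
Grace must be 6 (only option left). So Nate, Dave can't be 6.
Dave has just one choice, so Dave = 2.
Nate has just one choice, so Nate = 5.
Frank's domain is down to {1}, so Frank = 1.

Nate=5, Frank=1, Ivy=7, Hank=3, Grace=6, Dave=2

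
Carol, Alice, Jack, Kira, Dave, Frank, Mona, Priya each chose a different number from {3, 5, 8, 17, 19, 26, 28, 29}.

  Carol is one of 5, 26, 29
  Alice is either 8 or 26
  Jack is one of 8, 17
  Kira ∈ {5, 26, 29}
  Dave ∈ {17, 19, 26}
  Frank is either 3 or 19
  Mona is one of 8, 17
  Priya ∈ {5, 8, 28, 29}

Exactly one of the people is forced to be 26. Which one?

Among the 8 variables, 3 fits only Frank (and all 8 values in {3, 5, 8, 17, 19, 26, 28, 29} must be used), so Frank = 3.
Among the 7 still-open variables, 19 fits only Dave (and all 7 values in {5, 8, 17, 19, 26, 28, 29} must be used), so Dave = 19.
The 6 still-open variables together cover exactly {5, 8, 17, 26, 28, 29} — 6 values for 6 variables — and 28 appears only in Priya's list, so Priya = 28.
Jack and Mona share exactly the 2 values {8, 17}; by pigeonhole those values go to them, so strike 8, 17 from Alice.
So 26 goes to Alice.

Alice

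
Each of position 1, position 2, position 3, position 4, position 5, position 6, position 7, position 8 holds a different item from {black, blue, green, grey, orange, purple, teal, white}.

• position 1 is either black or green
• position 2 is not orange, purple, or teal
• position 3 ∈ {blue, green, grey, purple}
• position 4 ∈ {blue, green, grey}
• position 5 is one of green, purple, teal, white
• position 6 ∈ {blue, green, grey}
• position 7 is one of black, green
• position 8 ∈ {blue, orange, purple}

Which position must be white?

position 2

The 8 variables together cover exactly {black, blue, green, grey, orange, purple, teal, white} — 8 values for 8 variables — and orange appears only in position 8's list, so position 8 = orange.
Among the 7 still-open variables, teal fits only position 5 (and all 7 values in {black, blue, green, grey, purple, teal, white} must be used), so position 5 = teal.
The 6 still-open variables together cover exactly {black, blue, green, grey, purple, white} — 6 values for 6 variables — and purple appears only in position 3's list, so position 3 = purple.
Among the 5 still-open variables, white fits only position 2 (and all 5 values in {black, blue, green, grey, white} must be used), so position 2 = white.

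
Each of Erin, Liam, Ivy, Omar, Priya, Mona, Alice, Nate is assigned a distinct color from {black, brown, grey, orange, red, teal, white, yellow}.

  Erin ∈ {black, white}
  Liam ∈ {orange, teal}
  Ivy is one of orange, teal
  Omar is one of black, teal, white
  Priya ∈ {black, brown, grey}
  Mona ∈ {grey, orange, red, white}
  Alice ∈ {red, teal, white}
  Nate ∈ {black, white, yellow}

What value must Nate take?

Among the 8 variables, brown fits only Priya (and all 8 values in {black, brown, grey, orange, red, teal, white, yellow} must be used), so Priya = brown.
Among the 7 still-open variables, grey fits only Mona (and all 7 values in {black, grey, orange, red, teal, white, yellow} must be used), so Mona = grey.
The 6 still-open variables together cover exactly {black, orange, red, teal, white, yellow} — 6 values for 6 variables — and red appears only in Alice's list, so Alice = red.
The 5 still-open variables together cover exactly {black, orange, teal, white, yellow} — 5 values for 5 variables — and yellow appears only in Nate's list, so Nate = yellow.

yellow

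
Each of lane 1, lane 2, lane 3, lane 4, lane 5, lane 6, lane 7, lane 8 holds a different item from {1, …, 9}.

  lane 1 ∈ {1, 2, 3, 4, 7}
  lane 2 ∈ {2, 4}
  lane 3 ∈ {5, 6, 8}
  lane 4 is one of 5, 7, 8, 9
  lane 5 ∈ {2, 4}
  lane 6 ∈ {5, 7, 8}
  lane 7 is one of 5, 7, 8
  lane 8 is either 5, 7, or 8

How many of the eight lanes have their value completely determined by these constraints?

lane 2 and lane 5 share exactly the 2 values {2, 4}; by pigeonhole those values go to them, so strike 2, 4 from lane 1.
The 3 variables lane 6, lane 7, lane 8 are confined to {5, 7, 8}, which locks those values in; drop them from lane 1, lane 3, lane 4.
lane 3 has just one choice, so lane 3 = 6.
lane 4's domain is down to {9}, so lane 4 = 9.
Determined: lane 3=6, lane 4=9. The other lanes each still have more than one consistent value. That makes 2.

2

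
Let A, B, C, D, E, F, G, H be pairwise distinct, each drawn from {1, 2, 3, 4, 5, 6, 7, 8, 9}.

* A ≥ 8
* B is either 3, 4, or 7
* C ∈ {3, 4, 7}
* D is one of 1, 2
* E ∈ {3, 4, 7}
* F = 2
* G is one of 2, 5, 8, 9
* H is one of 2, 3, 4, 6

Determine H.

6

F must be 2 (only option left). Strike 2 from D, G, H.
D must be 1 (only option left).
B, C, E share exactly the 3 values {3, 4, 7}; by pigeonhole those values go to them, so strike 3, 4, 7 from H.
So H = 6.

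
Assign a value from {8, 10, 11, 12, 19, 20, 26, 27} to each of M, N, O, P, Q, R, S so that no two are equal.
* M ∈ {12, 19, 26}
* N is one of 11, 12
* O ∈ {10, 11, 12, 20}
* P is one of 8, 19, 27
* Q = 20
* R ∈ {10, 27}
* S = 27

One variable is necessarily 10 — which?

Q's domain is down to {20}, so Q = 20. Eliminate 20 elsewhere: O.
That leaves S = 27. Eliminate 27 elsewhere: P, R.
So 10 goes to R.

R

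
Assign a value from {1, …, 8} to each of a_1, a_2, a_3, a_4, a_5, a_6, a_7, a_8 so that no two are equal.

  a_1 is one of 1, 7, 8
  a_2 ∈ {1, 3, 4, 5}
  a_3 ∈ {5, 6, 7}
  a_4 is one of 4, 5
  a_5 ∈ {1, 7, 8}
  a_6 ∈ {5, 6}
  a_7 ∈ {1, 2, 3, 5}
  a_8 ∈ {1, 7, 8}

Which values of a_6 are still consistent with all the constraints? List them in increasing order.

The 8 variables together cover exactly {1, 2, 3, 4, 5, 6, 7, 8} — 8 values for 8 variables — and 2 appears only in a_7's list, so a_7 = 2.
The 7 still-open variables together cover exactly {1, 3, 4, 5, 6, 7, 8} — 7 values for 7 variables — and 3 appears only in a_2's list, so a_2 = 3.
The 6 still-open variables together cover exactly {1, 4, 5, 6, 7, 8} — 6 values for 6 variables — and 4 appears only in a_4's list, so a_4 = 4.
a_1, a_5, a_8 share exactly the 3 values {1, 7, 8}; by pigeonhole those values go to them, so strike 1, 7, 8 from a_3.
No further eliminations apply; a_6 can still be any of 5, 6.

5, 6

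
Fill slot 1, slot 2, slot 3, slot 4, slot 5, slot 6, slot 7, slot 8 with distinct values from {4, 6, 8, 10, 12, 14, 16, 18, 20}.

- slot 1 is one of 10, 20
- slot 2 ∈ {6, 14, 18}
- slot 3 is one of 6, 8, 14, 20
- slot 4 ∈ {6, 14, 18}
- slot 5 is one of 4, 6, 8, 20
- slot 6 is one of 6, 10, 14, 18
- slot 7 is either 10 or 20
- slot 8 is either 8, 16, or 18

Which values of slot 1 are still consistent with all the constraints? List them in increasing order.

The 8 variables draw from only 8 values {4, 6, 8, 10, 14, 16, 18, 20}, so each is used; only slot 5 can be 4, hence slot 5 = 4.
Among the 7 still-open variables, 16 fits only slot 8 (and all 7 values in {6, 8, 10, 14, 16, 18, 20} must be used), so slot 8 = 16.
The 6 still-open variables together cover exactly {6, 8, 10, 14, 18, 20} — 6 values for 6 variables — and 8 appears only in slot 3's list, so slot 3 = 8.
The 2 variables slot 1 and slot 7 are confined to {10, 20}, which locks those values in; drop them from slot 6.
No further eliminations apply; slot 1 can still be any of 10, 20.

10, 20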